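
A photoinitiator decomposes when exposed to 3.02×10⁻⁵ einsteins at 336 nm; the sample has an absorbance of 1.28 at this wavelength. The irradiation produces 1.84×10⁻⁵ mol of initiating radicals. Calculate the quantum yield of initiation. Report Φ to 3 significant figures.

Fraction absorbed: 1 − 10^(−1.28) = 0.9475.
Photons absorbed: 0.9475 × 3.02×10⁻⁵ = 2.861×10⁻⁵ mol.
Φ = 1.84×10⁻⁵ mol / 2.861×10⁻⁵ mol photons = 0.643.

Φ = 0.643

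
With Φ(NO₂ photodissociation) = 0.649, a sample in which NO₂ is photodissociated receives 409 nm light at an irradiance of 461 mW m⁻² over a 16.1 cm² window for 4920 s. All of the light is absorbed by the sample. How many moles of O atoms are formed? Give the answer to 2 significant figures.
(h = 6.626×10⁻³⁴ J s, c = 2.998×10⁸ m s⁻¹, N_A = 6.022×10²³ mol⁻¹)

Photon energy at 409 nm: hc/λ = (6.626×10⁻³⁴)(2.998×10⁸)/(409×10⁻⁹) = 4.857×10⁻¹⁹ J.
Energy delivered: (461 mW m⁻²)(16.1×10⁻⁴ m²)(4920 s) = 3.652 J.
Photons incident: 3.652 / 4.857×10⁻¹⁹ = 7.519×10¹⁸, i.e. 7.519×10¹⁸/6.022×10²³ = 1.249×10⁻⁵ mol.
Product: Φ × n_abs = 0.649 × 1.249×10⁻⁵ = 8.106×10⁻⁶ mol.

8.1×10⁻⁶ mol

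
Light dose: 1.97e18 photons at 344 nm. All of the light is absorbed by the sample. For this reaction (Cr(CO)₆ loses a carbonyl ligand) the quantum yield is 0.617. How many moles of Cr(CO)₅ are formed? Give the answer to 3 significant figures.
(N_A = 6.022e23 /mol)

Moles of photons: 1.97e18 / 6.022e23 = 3.271e-6 mol.
Product: Φ × n_abs = 0.617 × 3.271e-6 = 2.018e-6 mol.

2.02e-6 mol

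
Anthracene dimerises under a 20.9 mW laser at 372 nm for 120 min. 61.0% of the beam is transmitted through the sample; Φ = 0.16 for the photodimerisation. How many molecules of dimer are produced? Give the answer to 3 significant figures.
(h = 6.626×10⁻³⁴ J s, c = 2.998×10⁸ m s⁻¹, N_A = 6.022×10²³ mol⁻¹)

1.76×10¹⁹ molecules

Photon energy at 372 nm: hc/λ = (6.626×10⁻³⁴)(2.998×10⁸)/(372×10⁻⁹) = 5.340×10⁻¹⁹ J.
Energy delivered: (20.9 mW)(7200 s) = 150.5 J.
Photons incident: 150.5 / 5.340×10⁻¹⁹ = 2.818×10²⁰, i.e. 2.818×10²⁰/6.022×10²³ = 4.680×10⁻⁴ mol.
Fraction absorbed: 1 − 61.0/100 = 0.3900.
Photons absorbed: 0.3900 × 4.680×10⁻⁴ = 1.825×10⁻⁴ mol.
Product: Φ × n_abs = 0.16 × 1.825×10⁻⁴ = 2.920×10⁻⁵ mol.
As a count: 2.920×10⁻⁵ × 6.022×10²³ = 1.76×10¹⁹.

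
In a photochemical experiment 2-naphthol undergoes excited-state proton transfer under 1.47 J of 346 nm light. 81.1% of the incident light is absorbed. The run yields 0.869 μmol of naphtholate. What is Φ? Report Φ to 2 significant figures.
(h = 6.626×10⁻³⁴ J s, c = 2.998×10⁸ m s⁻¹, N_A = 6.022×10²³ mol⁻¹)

Product: 0.869 μmol = 8.69×10⁻⁷ mol.
Photon energy at 346 nm: hc/λ = (6.626×10⁻³⁴)(2.998×10⁸)/(346×10⁻⁹) = 5.741×10⁻¹⁹ J.
Photons incident: 1.47 / 5.741×10⁻¹⁹ = 2.561×10¹⁸, i.e. 2.561×10¹⁸/6.022×10²³ = 4.253×10⁻⁶ mol.
Photons absorbed: 0.811 × 4.253×10⁻⁶ = 3.449×10⁻⁶ mol.
Φ = 8.69×10⁻⁷ mol / 3.449×10⁻⁶ mol photons = 0.25.

Φ = 0.25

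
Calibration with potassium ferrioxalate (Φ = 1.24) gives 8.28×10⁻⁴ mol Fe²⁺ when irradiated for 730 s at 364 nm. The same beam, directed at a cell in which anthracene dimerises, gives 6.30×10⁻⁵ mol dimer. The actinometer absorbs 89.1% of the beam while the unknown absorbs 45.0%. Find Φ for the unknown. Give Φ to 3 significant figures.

Photons absorbed by the actinometer: 8.28×10⁻⁴ / 1.24 = 6.677×10⁻⁴ mol.
Incident flux: 6.677×10⁻⁴ / 0.891 = 7.494×10⁻⁴ einstein.
Absorbed by unknown: 0.450 × 7.494×10⁻⁴ = 3.372×10⁻⁴ mol.
Φ(unknown) = 6.30×10⁻⁵ / 3.372×10⁻⁴ = 0.187.

Φ = 0.187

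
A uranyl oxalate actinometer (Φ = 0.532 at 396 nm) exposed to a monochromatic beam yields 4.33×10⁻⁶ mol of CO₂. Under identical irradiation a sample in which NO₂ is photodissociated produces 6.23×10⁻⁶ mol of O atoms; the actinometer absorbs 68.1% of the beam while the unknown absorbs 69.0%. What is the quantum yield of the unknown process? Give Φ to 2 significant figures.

Φ = 0.76

Photons absorbed by the actinometer: 4.33×10⁻⁶ / 0.532 = 8.139×10⁻⁶ mol.
Incident flux: 8.139×10⁻⁶ / 0.681 = 1.195×10⁻⁵ einstein.
Absorbed by unknown: 0.690 × 1.195×10⁻⁵ = 8.246×10⁻⁶ mol.
Φ(unknown) = 6.23×10⁻⁶ / 8.246×10⁻⁶ = 0.76.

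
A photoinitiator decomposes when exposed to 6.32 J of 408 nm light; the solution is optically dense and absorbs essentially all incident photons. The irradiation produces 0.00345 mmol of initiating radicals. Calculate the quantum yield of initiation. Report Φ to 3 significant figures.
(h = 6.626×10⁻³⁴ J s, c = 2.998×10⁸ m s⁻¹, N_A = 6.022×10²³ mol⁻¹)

Product: 0.00345 mmol = 3.45×10⁻⁶ mol.
Photon energy at 408 nm: hc/λ = (6.626×10⁻³⁴)(2.998×10⁸)/(408×10⁻⁹) = 4.869×10⁻¹⁹ J.
Photons incident: 6.32 / 4.869×10⁻¹⁹ = 1.298×10¹⁹, i.e. 1.298×10¹⁹/6.022×10²³ = 2.155×10⁻⁵ mol.
Φ = 3.45×10⁻⁶ mol / 2.155×10⁻⁵ mol photons = 0.160.

Φ = 0.160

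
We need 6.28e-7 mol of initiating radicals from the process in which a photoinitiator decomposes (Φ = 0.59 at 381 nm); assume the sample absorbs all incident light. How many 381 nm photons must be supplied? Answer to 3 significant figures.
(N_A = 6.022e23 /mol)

6.41e17 photons

Photons that must be absorbed: 6.28e-7 / 0.59 = 1.064e-6 mol.
Photon count: 1.064e-6 × 6.022e23 = 6.41e17.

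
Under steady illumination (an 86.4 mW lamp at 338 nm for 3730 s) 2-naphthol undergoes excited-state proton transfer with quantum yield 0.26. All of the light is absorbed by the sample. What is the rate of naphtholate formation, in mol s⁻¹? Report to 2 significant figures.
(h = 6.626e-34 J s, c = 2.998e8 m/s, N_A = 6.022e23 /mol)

Photon energy at 338 nm: hc/λ = (6.626e-34)(2.998e8)/(338e-9) = 5.877e-19 J.
Energy delivered: (86.4 mW)(3730 s) = 322.3 J.
Photons incident: 322.3 / 5.877e-19 = 5.484e20, i.e. 5.484e20/6.022e23 = 9.107e-4 mol.
Product formed: 0.26 × 9.107e-4 = 2.368e-4 mol.
Rate: 2.368e-4 / 3730 s = 6.3e-8 mol s⁻¹.

6.3e-8 mol s⁻¹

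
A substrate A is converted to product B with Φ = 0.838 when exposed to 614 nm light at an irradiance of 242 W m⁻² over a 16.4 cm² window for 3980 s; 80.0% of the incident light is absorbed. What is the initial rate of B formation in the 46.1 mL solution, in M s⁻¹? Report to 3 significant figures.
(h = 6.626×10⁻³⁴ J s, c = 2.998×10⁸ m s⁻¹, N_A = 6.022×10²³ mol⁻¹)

Photon energy at 614 nm: hc/λ = (6.626×10⁻³⁴)(2.998×10⁸)/(614×10⁻⁹) = 3.235×10⁻¹⁹ J.
Energy delivered: (242 W m⁻²)(16.4×10⁻⁴ m²)(3980 s) = 1580 J.
Photons incident: 1580 / 3.235×10⁻¹⁹ = 4.884×10²¹, i.e. 4.884×10²¹/6.022×10²³ = 0.008110 mol.
Photons absorbed: 0.800 × 0.008110 = 0.006488 mol.
Product formed: 0.838 × 0.006488 = 0.005437 mol.
Rate: 0.005437 mol / (3980 s × 0.0461 L) = 2.96×10⁻⁵ M s⁻¹.

2.96×10⁻⁵ M s⁻¹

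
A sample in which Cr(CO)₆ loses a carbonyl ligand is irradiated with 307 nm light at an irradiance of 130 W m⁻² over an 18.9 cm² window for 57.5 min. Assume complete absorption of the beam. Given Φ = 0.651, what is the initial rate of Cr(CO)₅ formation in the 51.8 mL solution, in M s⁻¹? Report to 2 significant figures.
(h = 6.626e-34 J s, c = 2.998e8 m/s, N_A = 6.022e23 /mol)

7.9e-6 M s⁻¹

Photon energy at 307 nm: hc/λ = (6.626e-34)(2.998e8)/(307e-9) = 6.471e-19 J.
Energy delivered: (130 W m⁻²)(18.9e-4 m²)(3450 s) = 847.7 J.
Photons incident: 847.7 / 6.471e-19 = 1.310e21, i.e. 1.310e21/6.022e23 = 0.002175 mol.
Product formed: 0.651 × 0.002175 = 0.001416 mol.
Rate: 0.001416 mol / (3450 s × 0.0518 L) = 7.9e-6 M s⁻¹.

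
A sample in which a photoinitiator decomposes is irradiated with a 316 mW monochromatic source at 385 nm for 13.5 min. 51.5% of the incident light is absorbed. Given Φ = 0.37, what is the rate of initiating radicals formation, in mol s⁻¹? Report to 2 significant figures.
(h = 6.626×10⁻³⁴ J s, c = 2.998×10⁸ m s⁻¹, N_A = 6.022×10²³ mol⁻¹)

Photon energy at 385 nm: hc/λ = (6.626×10⁻³⁴)(2.998×10⁸)/(385×10⁻⁹) = 5.160×10⁻¹⁹ J.
Energy delivered: (316 mW)(810 s) = 256.0 J.
Photons incident: 256.0 / 5.160×10⁻¹⁹ = 4.961×10²⁰, i.e. 4.961×10²⁰/6.022×10²³ = 8.238×10⁻⁴ mol.
Photons absorbed: 0.515 × 8.238×10⁻⁴ = 4.243×10⁻⁴ mol.
Product formed: 0.37 × 4.243×10⁻⁴ = 1.570×10⁻⁴ mol.
Rate: 1.570×10⁻⁴ / 810 s = 1.9×10⁻⁷ mol s⁻¹.

1.9×10⁻⁷ mol s⁻¹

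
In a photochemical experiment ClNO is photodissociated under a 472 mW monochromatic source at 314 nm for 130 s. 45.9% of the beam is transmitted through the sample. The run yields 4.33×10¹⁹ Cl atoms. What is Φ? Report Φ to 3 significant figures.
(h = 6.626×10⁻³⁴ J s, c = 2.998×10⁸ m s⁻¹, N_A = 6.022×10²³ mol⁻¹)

Product: 4.33×10¹⁹ / 6.022×10²³ = 7.190×10⁻⁵ mol.
Photon energy at 314 nm: hc/λ = (6.626×10⁻³⁴)(2.998×10⁸)/(314×10⁻⁹) = 6.326×10⁻¹⁹ J.
Energy delivered: (472 mW)(130 s) = 61.36 J.
Photons incident: 61.36 / 6.326×10⁻¹⁹ = 9.700×10¹⁹, i.e. 9.700×10¹⁹/6.022×10²³ = 1.611×10⁻⁴ mol.
Fraction absorbed: 1 − 45.9/100 = 0.5410.
Photons absorbed: 0.5410 × 1.611×10⁻⁴ = 8.716×10⁻⁵ mol.
Φ = 7.190×10⁻⁵ mol / 8.716×10⁻⁵ mol photons = 0.825.

Φ = 0.825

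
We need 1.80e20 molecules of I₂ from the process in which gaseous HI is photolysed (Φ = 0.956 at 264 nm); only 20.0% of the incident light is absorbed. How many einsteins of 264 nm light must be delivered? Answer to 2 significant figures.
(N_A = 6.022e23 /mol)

0.0016 einstein

Product: 1.80e20 / 6.022e23 = 2.989e-4 mol.
Photons that must be absorbed: 2.989e-4 / 0.956 = 3.127e-4 mol.
Incident photons needed: 3.127e-4 / 0.200 = 0.001564 mol.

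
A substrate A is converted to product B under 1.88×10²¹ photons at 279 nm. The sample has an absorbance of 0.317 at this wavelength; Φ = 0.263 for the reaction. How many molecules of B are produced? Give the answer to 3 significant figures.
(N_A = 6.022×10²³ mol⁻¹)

Moles of photons: 1.88×10²¹ / 6.022×10²³ = 0.003122 mol.
Fraction absorbed: 1 − 10^(−0.317) = 0.5181.
Photons absorbed: 0.5181 × 0.003122 = 0.001618 mol.
Product: Φ × n_abs = 0.263 × 0.001618 = 4.255×10⁻⁴ mol.
As a count: 4.255×10⁻⁴ × 6.022×10²³ = 2.56×10²⁰.

2.56×10²⁰ molecules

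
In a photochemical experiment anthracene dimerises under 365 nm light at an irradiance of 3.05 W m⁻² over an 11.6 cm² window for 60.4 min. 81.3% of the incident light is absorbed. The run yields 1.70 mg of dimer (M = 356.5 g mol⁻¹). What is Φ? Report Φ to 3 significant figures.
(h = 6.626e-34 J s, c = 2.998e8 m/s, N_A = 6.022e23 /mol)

Product: 1.70 mg / 356.5 g mol⁻¹ = 4.769e-6 mol.
Photon energy at 365 nm: hc/λ = (6.626e-34)(2.998e8)/(365e-9) = 5.442e-19 J.
Energy delivered: (3.05 W m⁻²)(11.6e-4 m²)(3624 s) = 12.82 J.
Photons incident: 12.82 / 5.442e-19 = 2.356e19, i.e. 2.356e19/6.022e23 = 3.912e-5 mol.
Photons absorbed: 0.813 × 3.912e-5 = 3.180e-5 mol.
Φ = 4.769e-6 mol / 3.180e-5 mol photons = 0.150.

Φ = 0.150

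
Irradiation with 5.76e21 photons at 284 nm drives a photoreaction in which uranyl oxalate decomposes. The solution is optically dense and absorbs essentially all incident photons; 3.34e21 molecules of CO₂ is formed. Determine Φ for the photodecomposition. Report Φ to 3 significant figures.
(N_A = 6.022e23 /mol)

Φ = 0.580

Product: 3.34e21 / 6.022e23 = 0.005546 mol.
Moles of photons: 5.76e21 / 6.022e23 = 0.009565 mol.
Φ = 0.005546 mol / 0.009565 mol photons = 0.580.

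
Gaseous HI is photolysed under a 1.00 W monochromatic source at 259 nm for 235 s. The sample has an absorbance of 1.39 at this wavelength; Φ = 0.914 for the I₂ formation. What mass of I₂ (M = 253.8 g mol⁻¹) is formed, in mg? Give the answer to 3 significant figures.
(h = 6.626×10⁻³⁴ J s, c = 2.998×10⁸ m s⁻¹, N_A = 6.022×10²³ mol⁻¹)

Photon energy at 259 nm: hc/λ = (6.626×10⁻³⁴)(2.998×10⁸)/(259×10⁻⁹) = 7.670×10⁻¹⁹ J.
Energy delivered: (1.00 W)(235 s) = 235.0 J.
Photons incident: 235.0 / 7.670×10⁻¹⁹ = 3.064×10²⁰, i.e. 3.064×10²⁰/6.022×10²³ = 5.088×10⁻⁴ mol.
Fraction absorbed: 1 − 10^(−1.39) = 0.9593.
Photons absorbed: 0.9593 × 5.088×10⁻⁴ = 4.881×10⁻⁴ mol.
Product: Φ × n_abs = 0.914 × 4.881×10⁻⁴ = 4.461×10⁻⁴ mol.
Mass: 4.461×10⁻⁴ × 253.8 = 0.1132 g = 113 mg.

113 mg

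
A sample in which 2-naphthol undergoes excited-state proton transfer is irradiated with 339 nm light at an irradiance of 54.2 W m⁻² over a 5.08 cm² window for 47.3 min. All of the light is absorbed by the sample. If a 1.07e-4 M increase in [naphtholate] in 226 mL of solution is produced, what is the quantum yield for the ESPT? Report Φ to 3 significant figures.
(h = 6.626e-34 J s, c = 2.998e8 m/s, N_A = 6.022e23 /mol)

Φ = 0.109

Product: (1.07e-4 M)(0.226 L) = 2.418e-5 mol.
Photon energy at 339 nm: hc/λ = (6.626e-34)(2.998e8)/(339e-9) = 5.860e-19 J.
Energy delivered: (54.2 W m⁻²)(5.08e-4 m²)(2838 s) = 78.14 J.
Photons incident: 78.14 / 5.860e-19 = 1.333e20, i.e. 1.333e20/6.022e23 = 2.214e-4 mol.
Φ = 2.418e-5 mol / 2.214e-4 mol photons = 0.109.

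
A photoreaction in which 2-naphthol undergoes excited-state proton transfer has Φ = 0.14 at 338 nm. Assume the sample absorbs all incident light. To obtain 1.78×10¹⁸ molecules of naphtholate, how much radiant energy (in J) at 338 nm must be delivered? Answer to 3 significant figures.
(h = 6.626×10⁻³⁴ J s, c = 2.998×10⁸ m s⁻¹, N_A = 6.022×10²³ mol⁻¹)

Product: 1.78×10¹⁸ / 6.022×10²³ = 2.956×10⁻⁶ mol.
Photons that must be absorbed: 2.956×10⁻⁶ / 0.14 = 2.111×10⁻⁵ mol.
Photon energy: hc/λ = 5.877×10⁻¹⁹ J; per mole, 3.539×10⁵ J mol⁻¹.
Energy required: 2.111×10⁻⁵ × 3.539×10⁵ = 7.47 J.

7.47 J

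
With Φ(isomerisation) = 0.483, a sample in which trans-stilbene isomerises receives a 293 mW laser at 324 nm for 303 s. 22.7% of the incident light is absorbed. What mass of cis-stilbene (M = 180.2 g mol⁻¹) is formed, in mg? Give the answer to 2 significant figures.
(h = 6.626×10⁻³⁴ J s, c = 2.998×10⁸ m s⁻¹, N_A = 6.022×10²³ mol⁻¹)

4.8 mg

Photon energy at 324 nm: hc/λ = (6.626×10⁻³⁴)(2.998×10⁸)/(324×10⁻⁹) = 6.131×10⁻¹⁹ J.
Energy delivered: (293 mW)(303 s) = 88.78 J.
Photons incident: 88.78 / 6.131×10⁻¹⁹ = 1.448×10²⁰, i.e. 1.448×10²⁰/6.022×10²³ = 2.405×10⁻⁴ mol.
Photons absorbed: 0.227 × 2.405×10⁻⁴ = 5.459×10⁻⁵ mol.
Product: Φ × n_abs = 0.483 × 5.459×10⁻⁵ = 2.637×10⁻⁵ mol.
Mass: 2.637×10⁻⁵ × 180.2 = 0.004752 g = 4.8 mg.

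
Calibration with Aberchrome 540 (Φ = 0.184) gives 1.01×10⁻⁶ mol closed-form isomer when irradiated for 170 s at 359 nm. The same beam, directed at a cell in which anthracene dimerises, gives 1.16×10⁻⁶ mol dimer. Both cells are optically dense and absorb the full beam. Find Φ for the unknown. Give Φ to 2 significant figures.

Φ = 0.21

Photons absorbed by the actinometer: 1.01×10⁻⁶ / 0.184 = 5.489×10⁻⁶ mol.
Φ(unknown) = 1.16×10⁻⁶ / 5.489×10⁻⁶ = 0.21.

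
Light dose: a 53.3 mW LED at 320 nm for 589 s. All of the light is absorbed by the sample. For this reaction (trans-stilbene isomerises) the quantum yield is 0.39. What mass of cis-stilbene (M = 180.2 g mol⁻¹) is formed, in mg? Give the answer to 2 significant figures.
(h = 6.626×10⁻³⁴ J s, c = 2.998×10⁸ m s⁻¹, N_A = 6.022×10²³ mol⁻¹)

Photon energy at 320 nm: hc/λ = (6.626×10⁻³⁴)(2.998×10⁸)/(320×10⁻⁹) = 6.208×10⁻¹⁹ J.
Energy delivered: (53.3 mW)(589 s) = 31.39 J.
Photons incident: 31.39 / 6.208×10⁻¹⁹ = 5.056×10¹⁹, i.e. 5.056×10¹⁹/6.022×10²³ = 8.396×10⁻⁵ mol.
Product: Φ × n_abs = 0.39 × 8.396×10⁻⁵ = 3.274×10⁻⁵ mol.
Mass: 3.274×10⁻⁵ × 180.2 = 0.005900 g = 5.9 mg.

5.9 mg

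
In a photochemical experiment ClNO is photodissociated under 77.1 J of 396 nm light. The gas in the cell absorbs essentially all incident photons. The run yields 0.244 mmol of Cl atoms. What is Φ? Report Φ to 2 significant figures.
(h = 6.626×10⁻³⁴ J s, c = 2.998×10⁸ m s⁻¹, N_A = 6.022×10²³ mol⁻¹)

Φ = 0.96

Product: 0.244 mmol = 2.44×10⁻⁴ mol.
Photon energy at 396 nm: hc/λ = (6.626×10⁻³⁴)(2.998×10⁸)/(396×10⁻⁹) = 5.016×10⁻¹⁹ J.
Photons incident: 77.1 / 5.016×10⁻¹⁹ = 1.537×10²⁰, i.e. 1.537×10²⁰/6.022×10²³ = 2.552×10⁻⁴ mol.
Φ = 2.44×10⁻⁴ mol / 2.552×10⁻⁴ mol photons = 0.96.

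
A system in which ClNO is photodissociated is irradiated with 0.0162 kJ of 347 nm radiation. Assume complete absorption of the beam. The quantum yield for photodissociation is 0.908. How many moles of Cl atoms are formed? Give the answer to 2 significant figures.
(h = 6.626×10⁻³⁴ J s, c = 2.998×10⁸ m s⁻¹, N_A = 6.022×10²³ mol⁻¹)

Photon energy at 347 nm: hc/λ = (6.626×10⁻³⁴)(2.998×10⁸)/(347×10⁻⁹) = 5.725×10⁻¹⁹ J.
Incident energy: 0.0162 kJ = 16.2 J.
Photons incident: 16.2 / 5.725×10⁻¹⁹ = 2.830×10¹⁹, i.e. 2.830×10¹⁹/6.022×10²³ = 4.699×10⁻⁵ mol.
Product: Φ × n_abs = 0.908 × 4.699×10⁻⁵ = 4.267×10⁻⁵ mol.

4.3×10⁻⁵ mol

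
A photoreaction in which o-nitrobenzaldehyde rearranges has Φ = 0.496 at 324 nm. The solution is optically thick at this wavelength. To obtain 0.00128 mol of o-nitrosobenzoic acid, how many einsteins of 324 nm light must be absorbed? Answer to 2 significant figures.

0.0026 einstein

Photons that must be absorbed: 0.00128 / 0.496 = 0.002581 mol.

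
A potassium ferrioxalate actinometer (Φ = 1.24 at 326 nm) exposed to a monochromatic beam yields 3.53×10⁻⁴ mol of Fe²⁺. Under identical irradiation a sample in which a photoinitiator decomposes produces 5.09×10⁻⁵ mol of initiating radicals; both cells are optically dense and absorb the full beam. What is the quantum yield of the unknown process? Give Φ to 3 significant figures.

Photons absorbed by the actinometer: 3.53×10⁻⁴ / 1.24 = 2.847×10⁻⁴ mol.
Φ(unknown) = 5.09×10⁻⁵ / 2.847×10⁻⁴ = 0.179.

Φ = 0.179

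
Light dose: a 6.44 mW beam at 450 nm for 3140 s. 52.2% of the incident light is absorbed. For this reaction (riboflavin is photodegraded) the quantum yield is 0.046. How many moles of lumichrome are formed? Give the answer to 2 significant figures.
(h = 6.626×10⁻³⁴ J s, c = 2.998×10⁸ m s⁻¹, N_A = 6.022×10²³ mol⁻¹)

Photon energy at 450 nm: hc/λ = (6.626×10⁻³⁴)(2.998×10⁸)/(450×10⁻⁹) = 4.414×10⁻¹⁹ J.
Energy delivered: (6.44 mW)(3140 s) = 20.22 J.
Photons incident: 20.22 / 4.414×10⁻¹⁹ = 4.581×10¹⁹, i.e. 4.581×10¹⁹/6.022×10²³ = 7.607×10⁻⁵ mol.
Photons absorbed: 0.522 × 7.607×10⁻⁵ = 3.971×10⁻⁵ mol.
Product: Φ × n_abs = 0.046 × 3.971×10⁻⁵ = 1.827×10⁻⁶ mol.

1.8×10⁻⁶ mol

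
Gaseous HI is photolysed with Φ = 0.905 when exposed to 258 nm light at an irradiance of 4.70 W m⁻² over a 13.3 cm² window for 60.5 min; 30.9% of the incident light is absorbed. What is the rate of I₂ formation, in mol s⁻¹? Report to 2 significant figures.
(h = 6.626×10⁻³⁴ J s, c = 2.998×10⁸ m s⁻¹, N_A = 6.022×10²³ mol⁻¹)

3.8×10⁻⁹ mol s⁻¹

Photon energy at 258 nm: hc/λ = (6.626×10⁻³⁴)(2.998×10⁸)/(258×10⁻⁹) = 7.700×10⁻¹⁹ J.
Energy delivered: (4.70 W m⁻²)(13.3×10⁻⁴ m²)(3630 s) = 22.69 J.
Photons incident: 22.69 / 7.700×10⁻¹⁹ = 2.947×10¹⁹, i.e. 2.947×10¹⁹/6.022×10²³ = 4.894×10⁻⁵ mol.
Photons absorbed: 0.309 × 4.894×10⁻⁵ = 1.512×10⁻⁵ mol.
Product formed: 0.905 × 1.512×10⁻⁵ = 1.368×10⁻⁵ mol.
Rate: 1.368×10⁻⁵ / 3630 s = 3.8×10⁻⁹ mol s⁻¹.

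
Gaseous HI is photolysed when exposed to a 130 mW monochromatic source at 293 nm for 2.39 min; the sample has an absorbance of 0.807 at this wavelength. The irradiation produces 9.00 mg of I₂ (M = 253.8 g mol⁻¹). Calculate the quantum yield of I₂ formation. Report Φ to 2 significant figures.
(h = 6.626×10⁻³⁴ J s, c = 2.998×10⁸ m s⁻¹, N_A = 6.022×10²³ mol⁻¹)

Φ = 0.92

Product: 9.00 mg / 253.8 g mol⁻¹ = 3.546×10⁻⁵ mol.
Photon energy at 293 nm: hc/λ = (6.626×10⁻³⁴)(2.998×10⁸)/(293×10⁻⁹) = 6.780×10⁻¹⁹ J.
Energy delivered: (130 mW)(143.4 s) = 18.64 J.
Photons incident: 18.64 / 6.780×10⁻¹⁹ = 2.749×10¹⁹, i.e. 2.749×10¹⁹/6.022×10²³ = 4.565×10⁻⁵ mol.
Fraction absorbed: 1 − 10^(−0.807) = 0.8440.
Photons absorbed: 0.8440 × 4.565×10⁻⁵ = 3.853×10⁻⁵ mol.
Φ = 3.546×10⁻⁵ mol / 3.853×10⁻⁵ mol photons = 0.92.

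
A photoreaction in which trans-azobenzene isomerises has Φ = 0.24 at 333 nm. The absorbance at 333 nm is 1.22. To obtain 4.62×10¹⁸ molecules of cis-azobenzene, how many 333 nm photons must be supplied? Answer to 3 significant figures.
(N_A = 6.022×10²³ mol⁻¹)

Product: 4.62×10¹⁸ / 6.022×10²³ = 7.672×10⁻⁶ mol.
Photons that must be absorbed: 7.672×10⁻⁶ / 0.24 = 3.197×10⁻⁵ mol.
Fraction absorbed: 1 − 10^(−1.22) = 0.9397.
Incident photons needed: 3.197×10⁻⁵ / 0.9397 = 3.402×10⁻⁵ mol.
Photon count: 3.402×10⁻⁵ × 6.022×10²³ = 2.05×10¹⁹.

2.05×10¹⁹ photons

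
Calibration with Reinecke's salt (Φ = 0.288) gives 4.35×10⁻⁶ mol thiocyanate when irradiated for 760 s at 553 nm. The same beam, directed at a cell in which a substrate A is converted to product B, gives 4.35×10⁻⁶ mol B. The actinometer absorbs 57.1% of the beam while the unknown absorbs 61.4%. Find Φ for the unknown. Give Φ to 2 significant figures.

Photons absorbed by the actinometer: 4.35×10⁻⁶ / 0.288 = 1.510×10⁻⁵ mol.
Incident flux: 1.510×10⁻⁵ / 0.571 = 2.644×10⁻⁵ einstein.
Absorbed by unknown: 0.614 × 2.644×10⁻⁵ = 1.623×10⁻⁵ mol.
Φ(unknown) = 4.35×10⁻⁶ / 1.623×10⁻⁵ = 0.27.

Φ = 0.27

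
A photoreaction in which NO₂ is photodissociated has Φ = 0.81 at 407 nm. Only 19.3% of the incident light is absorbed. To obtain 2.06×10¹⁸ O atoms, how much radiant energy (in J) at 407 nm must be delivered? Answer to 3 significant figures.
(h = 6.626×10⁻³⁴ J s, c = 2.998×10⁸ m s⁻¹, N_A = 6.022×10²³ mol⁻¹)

6.43 J

Product: 2.06×10¹⁸ / 6.022×10²³ = 3.421×10⁻⁶ mol.
Photons that must be absorbed: 3.421×10⁻⁶ / 0.81 = 4.223×10⁻⁶ mol.
Incident photons needed: 4.223×10⁻⁶ / 0.193 = 2.188×10⁻⁵ mol.
Photon energy: hc/λ = 4.881×10⁻¹⁹ J; per mole, 2.939×10⁵ J mol⁻¹.
Energy required: 2.188×10⁻⁵ × 2.939×10⁵ = 6.43 J.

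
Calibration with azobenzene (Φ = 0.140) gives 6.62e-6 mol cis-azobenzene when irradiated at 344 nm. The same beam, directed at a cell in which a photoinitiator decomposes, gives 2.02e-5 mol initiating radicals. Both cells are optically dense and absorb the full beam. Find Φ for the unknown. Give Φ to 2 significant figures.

Φ = 0.43

Photons absorbed by the actinometer: 6.62e-6 / 0.140 = 4.729e-5 mol.
Φ(unknown) = 2.02e-5 / 4.729e-5 = 0.43.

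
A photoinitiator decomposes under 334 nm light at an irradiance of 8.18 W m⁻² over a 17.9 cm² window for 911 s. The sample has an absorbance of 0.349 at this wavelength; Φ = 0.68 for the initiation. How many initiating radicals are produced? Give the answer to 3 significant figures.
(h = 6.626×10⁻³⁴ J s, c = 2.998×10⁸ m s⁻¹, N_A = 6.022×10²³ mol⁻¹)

Photon energy at 334 nm: hc/λ = (6.626×10⁻³⁴)(2.998×10⁸)/(334×10⁻⁹) = 5.948×10⁻¹⁹ J.
Energy delivered: (8.18 W m⁻²)(17.9×10⁻⁴ m²)(911 s) = 13.34 J.
Photons incident: 13.34 / 5.948×10⁻¹⁹ = 2.243×10¹⁹, i.e. 2.243×10¹⁹/6.022×10²³ = 3.725×10⁻⁵ mol.
Fraction absorbed: 1 − 10^(−0.349) = 0.5523.
Photons absorbed: 0.5523 × 3.725×10⁻⁵ = 2.057×10⁻⁵ mol.
Product: Φ × n_abs = 0.68 × 2.057×10⁻⁵ = 1.399×10⁻⁵ mol.
As a count: 1.399×10⁻⁵ × 6.022×10²³ = 8.42×10¹⁸.

8.42×10¹⁸ initiating radicals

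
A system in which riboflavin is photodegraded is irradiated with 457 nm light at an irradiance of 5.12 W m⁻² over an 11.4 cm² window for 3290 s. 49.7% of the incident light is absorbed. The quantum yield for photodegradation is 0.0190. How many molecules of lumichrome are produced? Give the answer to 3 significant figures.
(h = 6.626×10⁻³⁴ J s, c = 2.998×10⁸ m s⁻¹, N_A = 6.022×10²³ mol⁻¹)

Photon energy at 457 nm: hc/λ = (6.626×10⁻³⁴)(2.998×10⁸)/(457×10⁻⁹) = 4.347×10⁻¹⁹ J.
Energy delivered: (5.12 W m⁻²)(11.4×10⁻⁴ m²)(3290 s) = 19.20 J.
Photons incident: 19.20 / 4.347×10⁻¹⁹ = 4.417×10¹⁹, i.e. 4.417×10¹⁹/6.022×10²³ = 7.335×10⁻⁵ mol.
Photons absorbed: 0.497 × 7.335×10⁻⁵ = 3.645×10⁻⁵ mol.
Product: Φ × n_abs = 0.0190 × 3.645×10⁻⁵ = 6.925×10⁻⁷ mol.
As a count: 6.925×10⁻⁷ × 6.022×10²³ = 4.17×10¹⁷.

4.17×10¹⁷ molecules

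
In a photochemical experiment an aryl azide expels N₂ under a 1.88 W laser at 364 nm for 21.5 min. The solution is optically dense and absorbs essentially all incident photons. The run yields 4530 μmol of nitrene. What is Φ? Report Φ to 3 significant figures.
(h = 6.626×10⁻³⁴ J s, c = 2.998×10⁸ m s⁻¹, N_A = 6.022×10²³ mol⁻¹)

Product: 4530 μmol = 0.00453 mol.
Photon energy at 364 nm: hc/λ = (6.626×10⁻³⁴)(2.998×10⁸)/(364×10⁻⁹) = 5.457×10⁻¹⁹ J.
Energy delivered: (1.88 W)(1290 s) = 2425 J.
Photons incident: 2425 / 5.457×10⁻¹⁹ = 4.444×10²¹, i.e. 4.444×10²¹/6.022×10²³ = 0.007380 mol.
Φ = 0.00453 mol / 0.007380 mol photons = 0.614.

Φ = 0.614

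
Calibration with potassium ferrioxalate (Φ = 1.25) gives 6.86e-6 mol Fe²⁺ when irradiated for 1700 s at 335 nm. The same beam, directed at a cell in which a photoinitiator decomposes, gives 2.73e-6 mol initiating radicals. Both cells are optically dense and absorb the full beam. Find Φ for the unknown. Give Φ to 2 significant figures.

Photons absorbed by the actinometer: 6.86e-6 / 1.25 = 5.488e-6 mol.
Φ(unknown) = 2.73e-6 / 5.488e-6 = 0.50.

Φ = 0.50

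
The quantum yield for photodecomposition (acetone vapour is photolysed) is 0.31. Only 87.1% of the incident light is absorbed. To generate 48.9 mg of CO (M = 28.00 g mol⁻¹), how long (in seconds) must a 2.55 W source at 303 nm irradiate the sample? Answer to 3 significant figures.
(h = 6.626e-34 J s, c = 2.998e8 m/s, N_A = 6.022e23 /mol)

t ≈ 1000 s

Product: 48.9 mg / 28.00 g mol⁻¹ = 0.001746 mol.
Photons that must be absorbed: 0.001746 / 0.31 = 0.005632 mol.
Incident photons needed: 0.005632 / 0.871 = 0.006466 mol.
Photon energy: hc/λ = 6.556e-19 J; per mole, 3.948e5 J mol⁻¹.
Energy required: 0.006466 × 3.948e5 = 2553 J.
Time: 2553 J / 2.55 W = 1000 s.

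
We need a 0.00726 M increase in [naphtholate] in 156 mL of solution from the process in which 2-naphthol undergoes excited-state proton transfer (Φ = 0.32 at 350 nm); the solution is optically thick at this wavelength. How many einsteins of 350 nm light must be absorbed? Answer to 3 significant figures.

Product: (0.00726 M)(0.156 L) = 0.001133 mol.
Photons that must be absorbed: 0.001133 / 0.32 = 0.003541 mol.

0.00354 einstein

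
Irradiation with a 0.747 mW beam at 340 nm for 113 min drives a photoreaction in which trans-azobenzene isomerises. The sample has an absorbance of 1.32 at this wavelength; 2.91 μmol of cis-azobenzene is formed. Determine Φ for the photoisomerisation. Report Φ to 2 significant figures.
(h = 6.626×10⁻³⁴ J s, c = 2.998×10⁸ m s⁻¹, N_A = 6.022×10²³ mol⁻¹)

Product: 2.91 μmol = 2.91×10⁻⁶ mol.
Photon energy at 340 nm: hc/λ = (6.626×10⁻³⁴)(2.998×10⁸)/(340×10⁻⁹) = 5.843×10⁻¹⁹ J.
Energy delivered: (0.747 mW)(6780 s) = 5.065 J.
Photons incident: 5.065 / 5.843×10⁻¹⁹ = 8.668×10¹⁸, i.e. 8.668×10¹⁸/6.022×10²³ = 1.439×10⁻⁵ mol.
Fraction absorbed: 1 − 10^(−1.32) = 0.9521.
Photons absorbed: 0.9521 × 1.439×10⁻⁵ = 1.370×10⁻⁵ mol.
Φ = 2.91×10⁻⁶ mol / 1.370×10⁻⁵ mol photons = 0.21.

Φ = 0.21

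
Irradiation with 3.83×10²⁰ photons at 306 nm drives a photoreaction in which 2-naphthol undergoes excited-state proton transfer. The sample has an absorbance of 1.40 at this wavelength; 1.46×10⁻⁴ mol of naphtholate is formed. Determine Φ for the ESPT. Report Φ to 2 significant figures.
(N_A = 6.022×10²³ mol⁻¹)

Φ = 0.24

Moles of photons: 3.83×10²⁰ / 6.022×10²³ = 6.360×10⁻⁴ mol.
Fraction absorbed: 1 − 10^(−1.40) = 0.9602.
Photons absorbed: 0.9602 × 6.360×10⁻⁴ = 6.107×10⁻⁴ mol.
Φ = 1.46×10⁻⁴ mol / 6.107×10⁻⁴ mol photons = 0.24.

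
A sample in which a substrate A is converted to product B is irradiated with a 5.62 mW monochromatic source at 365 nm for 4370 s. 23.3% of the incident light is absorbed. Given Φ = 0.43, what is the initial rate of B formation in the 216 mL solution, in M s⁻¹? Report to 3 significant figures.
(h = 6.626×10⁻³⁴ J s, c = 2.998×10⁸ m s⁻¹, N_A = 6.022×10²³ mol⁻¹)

7.95×10⁻⁹ M s⁻¹

Photon energy at 365 nm: hc/λ = (6.626×10⁻³⁴)(2.998×10⁸)/(365×10⁻⁹) = 5.442×10⁻¹⁹ J.
Energy delivered: (5.62 mW)(4370 s) = 24.56 J.
Photons incident: 24.56 / 5.442×10⁻¹⁹ = 4.513×10¹⁹, i.e. 4.513×10¹⁹/6.022×10²³ = 7.494×10⁻⁵ mol.
Photons absorbed: 0.233 × 7.494×10⁻⁵ = 1.746×10⁻⁵ mol.
Product formed: 0.43 × 1.746×10⁻⁵ = 7.508×10⁻⁶ mol.
Rate: 7.508×10⁻⁶ mol / (4370 s × 0.216 L) = 7.95×10⁻⁹ M s⁻¹.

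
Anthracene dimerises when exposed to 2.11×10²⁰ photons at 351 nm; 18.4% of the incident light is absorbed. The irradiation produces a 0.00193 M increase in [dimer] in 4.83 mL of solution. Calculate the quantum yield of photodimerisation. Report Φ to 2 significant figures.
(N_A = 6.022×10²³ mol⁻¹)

Φ = 0.14

Product: (0.00193 M)(0.00483 L) = 9.322×10⁻⁶ mol.
Moles of photons: 2.11×10²⁰ / 6.022×10²³ = 3.504×10⁻⁴ mol.
Photons absorbed: 0.184 × 3.504×10⁻⁴ = 6.447×10⁻⁵ mol.
Φ = 9.322×10⁻⁶ mol / 6.447×10⁻⁵ mol photons = 0.14.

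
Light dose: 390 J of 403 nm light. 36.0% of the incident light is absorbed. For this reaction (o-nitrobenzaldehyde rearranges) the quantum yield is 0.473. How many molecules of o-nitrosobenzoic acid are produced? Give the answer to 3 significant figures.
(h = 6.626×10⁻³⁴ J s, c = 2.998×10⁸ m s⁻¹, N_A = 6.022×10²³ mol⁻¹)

Photon energy at 403 nm: hc/λ = (6.626×10⁻³⁴)(2.998×10⁸)/(403×10⁻⁹) = 4.929×10⁻¹⁹ J.
Photons incident: 390 / 4.929×10⁻¹⁹ = 7.912×10²⁰, i.e. 7.912×10²⁰/6.022×10²³ = 0.001314 mol.
Photons absorbed: 0.360 × 0.001314 = 4.730×10⁻⁴ mol.
Product: Φ × n_abs = 0.473 × 4.730×10⁻⁴ = 2.237×10⁻⁴ mol.
As a count: 2.237×10⁻⁴ × 6.022×10²³ = 1.35×10²⁰.

1.35×10²⁰ molecules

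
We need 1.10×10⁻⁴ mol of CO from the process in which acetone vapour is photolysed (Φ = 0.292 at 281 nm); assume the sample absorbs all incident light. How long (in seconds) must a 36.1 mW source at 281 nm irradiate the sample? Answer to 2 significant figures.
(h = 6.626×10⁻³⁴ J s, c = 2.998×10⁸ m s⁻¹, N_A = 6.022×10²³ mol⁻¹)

Photons that must be absorbed: 1.10×10⁻⁴ / 0.292 = 3.767×10⁻⁴ mol.
Photon energy: hc/λ = 7.069×10⁻¹⁹ J; per mole, 4.257×10⁵ J mol⁻¹.
Energy required: 3.767×10⁻⁴ × 4.257×10⁵ = 160.4 J.
Time: 160.4 J / 0.0361 W = 4400 s.

t ≈ 4400 s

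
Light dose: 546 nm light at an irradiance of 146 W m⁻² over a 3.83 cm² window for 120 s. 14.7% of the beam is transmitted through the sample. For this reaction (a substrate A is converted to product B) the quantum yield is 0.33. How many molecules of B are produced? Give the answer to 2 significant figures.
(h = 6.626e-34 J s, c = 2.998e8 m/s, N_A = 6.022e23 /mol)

5.2e18 molecules

Photon energy at 546 nm: hc/λ = (6.626e-34)(2.998e8)/(546e-9) = 3.638e-19 J.
Energy delivered: (146 W m⁻²)(3.83e-4 m²)(120 s) = 6.710 J.
Photons incident: 6.710 / 3.638e-19 = 1.844e19, i.e. 1.844e19/6.022e23 = 3.062e-5 mol.
Fraction absorbed: 1 − 14.7/100 = 0.8530.
Photons absorbed: 0.8530 × 3.062e-5 = 2.612e-5 mol.
Product: Φ × n_abs = 0.33 × 2.612e-5 = 8.620e-6 mol.
As a count: 8.620e-6 × 6.022e23 = 5.2e18.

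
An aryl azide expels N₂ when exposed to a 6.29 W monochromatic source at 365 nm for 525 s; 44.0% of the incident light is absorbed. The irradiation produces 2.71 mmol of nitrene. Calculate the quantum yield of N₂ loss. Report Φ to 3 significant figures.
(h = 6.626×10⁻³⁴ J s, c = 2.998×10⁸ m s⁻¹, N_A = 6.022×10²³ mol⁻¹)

Φ = 0.611

Product: 2.71 mmol = 0.00271 mol.
Photon energy at 365 nm: hc/λ = (6.626×10⁻³⁴)(2.998×10⁸)/(365×10⁻⁹) = 5.442×10⁻¹⁹ J.
Energy delivered: (6.29 W)(525 s) = 3302 J.
Photons incident: 3302 / 5.442×10⁻¹⁹ = 6.068×10²¹, i.e. 6.068×10²¹/6.022×10²³ = 0.01008 mol.
Photons absorbed: 0.440 × 0.01008 = 0.004435 mol.
Φ = 0.00271 mol / 0.004435 mol photons = 0.611.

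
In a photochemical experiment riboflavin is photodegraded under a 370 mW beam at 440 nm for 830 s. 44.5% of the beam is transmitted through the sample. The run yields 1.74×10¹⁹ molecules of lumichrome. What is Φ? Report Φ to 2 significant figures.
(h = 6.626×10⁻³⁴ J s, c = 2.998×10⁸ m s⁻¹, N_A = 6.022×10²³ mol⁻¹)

Φ = 0.046

Product: 1.74×10¹⁹ / 6.022×10²³ = 2.889×10⁻⁵ mol.
Photon energy at 440 nm: hc/λ = (6.626×10⁻³⁴)(2.998×10⁸)/(440×10⁻⁹) = 4.515×10⁻¹⁹ J.
Energy delivered: (370 mW)(830 s) = 307.1 J.
Photons incident: 307.1 / 4.515×10⁻¹⁹ = 6.802×10²⁰, i.e. 6.802×10²⁰/6.022×10²³ = 0.001130 mol.
Fraction absorbed: 1 − 44.5/100 = 0.5550.
Photons absorbed: 0.5550 × 0.001130 = 6.272×10⁻⁴ mol.
Φ = 2.889×10⁻⁵ mol / 6.272×10⁻⁴ mol photons = 0.046.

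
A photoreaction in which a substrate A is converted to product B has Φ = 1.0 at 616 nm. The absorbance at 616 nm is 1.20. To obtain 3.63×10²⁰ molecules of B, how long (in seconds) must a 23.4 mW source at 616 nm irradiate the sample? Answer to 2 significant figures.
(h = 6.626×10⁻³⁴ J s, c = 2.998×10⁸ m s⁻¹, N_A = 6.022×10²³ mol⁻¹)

t ≈ 5300 s

Product: 3.63×10²⁰ / 6.022×10²³ = 6.028×10⁻⁴ mol.
Photons that must be absorbed: 6.028×10⁻⁴ / 1.0 = 6.028×10⁻⁴ mol.
Fraction absorbed: 1 − 10^(−1.20) = 0.9369.
Incident photons needed: 6.028×10⁻⁴ / 0.9369 = 6.434×10⁻⁴ mol.
Photon energy: hc/λ = 3.225×10⁻¹⁹ J; per mole, 1.942×10⁵ J mol⁻¹.
Energy required: 6.434×10⁻⁴ × 1.942×10⁵ = 124.9 J.
Time: 124.9 J / 0.0234 W = 5300 s.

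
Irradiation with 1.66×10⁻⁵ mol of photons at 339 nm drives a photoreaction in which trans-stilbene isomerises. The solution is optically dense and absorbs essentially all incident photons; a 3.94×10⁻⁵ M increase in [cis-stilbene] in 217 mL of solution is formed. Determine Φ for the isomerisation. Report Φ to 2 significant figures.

Φ = 0.52

Product: (3.94×10⁻⁵ M)(0.217 L) = 8.550×10⁻⁶ mol.
Φ = 8.550×10⁻⁶ mol / 1.66×10⁻⁵ mol photons = 0.52.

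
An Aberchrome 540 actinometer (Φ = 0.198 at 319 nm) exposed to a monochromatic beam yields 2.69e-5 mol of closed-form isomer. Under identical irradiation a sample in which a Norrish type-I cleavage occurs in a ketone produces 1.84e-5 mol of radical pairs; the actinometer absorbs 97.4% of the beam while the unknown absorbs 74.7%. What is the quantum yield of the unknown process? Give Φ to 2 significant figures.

Photons absorbed by the actinometer: 2.69e-5 / 0.198 = 1.359e-4 mol.
Incident flux: 1.359e-4 / 0.974 = 1.395e-4 einstein.
Absorbed by unknown: 0.747 × 1.395e-4 = 1.042e-4 mol.
Φ(unknown) = 1.84e-5 / 1.042e-4 = 0.18.

Φ = 0.18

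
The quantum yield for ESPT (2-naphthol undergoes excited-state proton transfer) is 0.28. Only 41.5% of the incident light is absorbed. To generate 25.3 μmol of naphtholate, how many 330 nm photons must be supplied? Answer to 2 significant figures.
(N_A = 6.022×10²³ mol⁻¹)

1.3×10²⁰ photons

Product: 25.3 μmol = 2.53×10⁻⁵ mol.
Photons that must be absorbed: 2.53×10⁻⁵ / 0.28 = 9.036×10⁻⁵ mol.
Incident photons needed: 9.036×10⁻⁵ / 0.415 = 2.177×10⁻⁴ mol.
Photon count: 2.177×10⁻⁴ × 6.022×10²³ = 1.3×10²⁰.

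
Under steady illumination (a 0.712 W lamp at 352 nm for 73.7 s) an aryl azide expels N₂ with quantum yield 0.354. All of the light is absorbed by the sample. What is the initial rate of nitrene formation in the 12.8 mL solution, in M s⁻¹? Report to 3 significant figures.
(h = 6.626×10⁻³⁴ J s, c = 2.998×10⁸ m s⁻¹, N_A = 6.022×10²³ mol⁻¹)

5.79×10⁻⁵ M s⁻¹

Photon energy at 352 nm: hc/λ = (6.626×10⁻³⁴)(2.998×10⁸)/(352×10⁻⁹) = 5.643×10⁻¹⁹ J.
Energy delivered: (0.712 W)(73.7 s) = 52.47 J.
Photons incident: 52.47 / 5.643×10⁻¹⁹ = 9.298×10¹⁹, i.e. 9.298×10¹⁹/6.022×10²³ = 1.544×10⁻⁴ mol.
Product formed: 0.354 × 1.544×10⁻⁴ = 5.466×10⁻⁵ mol.
Rate: 5.466×10⁻⁵ mol / (73.7 s × 0.0128 L) = 5.79×10⁻⁵ M s⁻¹.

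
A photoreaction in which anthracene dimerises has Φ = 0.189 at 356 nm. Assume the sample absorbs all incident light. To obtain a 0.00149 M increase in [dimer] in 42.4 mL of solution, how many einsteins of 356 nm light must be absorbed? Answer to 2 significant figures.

3.3×10⁻⁴ einstein

Product: (0.00149 M)(0.0424 L) = 6.318×10⁻⁵ mol.
Photons that must be absorbed: 6.318×10⁻⁵ / 0.189 = 3.343×10⁻⁴ mol.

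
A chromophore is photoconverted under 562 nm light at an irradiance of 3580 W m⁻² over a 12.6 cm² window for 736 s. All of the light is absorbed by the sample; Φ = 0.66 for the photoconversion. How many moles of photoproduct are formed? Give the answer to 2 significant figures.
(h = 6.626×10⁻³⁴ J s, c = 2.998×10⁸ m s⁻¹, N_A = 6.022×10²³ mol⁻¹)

Photon energy at 562 nm: hc/λ = (6.626×10⁻³⁴)(2.998×10⁸)/(562×10⁻⁹) = 3.535×10⁻¹⁹ J.
Energy delivered: (3580 W m⁻²)(12.6×10⁻⁴ m²)(736 s) = 3320 J.
Photons incident: 3320 / 3.535×10⁻¹⁹ = 9.392×10²¹, i.e. 9.392×10²¹/6.022×10²³ = 0.01560 mol.
Product: Φ × n_abs = 0.66 × 0.01560 = 0.01030 mol.

0.010 mol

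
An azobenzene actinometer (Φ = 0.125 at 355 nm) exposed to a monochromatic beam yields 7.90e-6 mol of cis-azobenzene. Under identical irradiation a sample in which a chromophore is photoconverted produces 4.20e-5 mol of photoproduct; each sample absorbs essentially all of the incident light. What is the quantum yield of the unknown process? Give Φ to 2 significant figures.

Photons absorbed by the actinometer: 7.90e-6 / 0.125 = 6.320e-5 mol.
Φ(unknown) = 4.20e-5 / 6.320e-5 = 0.66.

Φ = 0.66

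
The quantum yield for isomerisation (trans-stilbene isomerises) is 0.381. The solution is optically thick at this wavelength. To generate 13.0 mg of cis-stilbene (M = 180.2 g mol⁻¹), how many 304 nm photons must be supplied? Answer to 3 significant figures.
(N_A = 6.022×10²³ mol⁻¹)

Product: 13.0 mg / 180.2 g mol⁻¹ = 7.214×10⁻⁵ mol.
Photons that must be absorbed: 7.214×10⁻⁵ / 0.381 = 1.893×10⁻⁴ mol.
Photon count: 1.893×10⁻⁴ × 6.022×10²³ = 1.14×10²⁰.

1.14×10²⁰ photons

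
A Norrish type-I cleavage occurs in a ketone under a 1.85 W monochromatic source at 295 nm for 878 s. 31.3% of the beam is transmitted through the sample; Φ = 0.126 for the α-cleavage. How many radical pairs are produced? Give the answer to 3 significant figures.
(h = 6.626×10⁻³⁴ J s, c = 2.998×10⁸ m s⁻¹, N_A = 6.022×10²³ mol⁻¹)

Photon energy at 295 nm: hc/λ = (6.626×10⁻³⁴)(2.998×10⁸)/(295×10⁻⁹) = 6.734×10⁻¹⁹ J.
Energy delivered: (1.85 W)(878 s) = 1624 J.
Photons incident: 1624 / 6.734×10⁻¹⁹ = 2.412×10²¹, i.e. 2.412×10²¹/6.022×10²³ = 0.004005 mol.
Fraction absorbed: 1 − 31.3/100 = 0.6870.
Photons absorbed: 0.6870 × 0.004005 = 0.002751 mol.
Product: Φ × n_abs = 0.126 × 0.002751 = 3.466×10⁻⁴ mol.
As a count: 3.466×10⁻⁴ × 6.022×10²³ = 2.09×10²⁰.

2.09×10²⁰ radical pairs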